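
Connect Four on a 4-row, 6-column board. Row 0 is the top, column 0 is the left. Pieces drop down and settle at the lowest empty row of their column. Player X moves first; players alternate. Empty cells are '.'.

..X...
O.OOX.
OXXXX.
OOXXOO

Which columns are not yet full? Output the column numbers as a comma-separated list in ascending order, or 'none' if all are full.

col 0: top cell = '.' → open
col 1: top cell = '.' → open
col 2: top cell = 'X' → FULL
col 3: top cell = '.' → open
col 4: top cell = '.' → open
col 5: top cell = '.' → open

Answer: 0,1,3,4,5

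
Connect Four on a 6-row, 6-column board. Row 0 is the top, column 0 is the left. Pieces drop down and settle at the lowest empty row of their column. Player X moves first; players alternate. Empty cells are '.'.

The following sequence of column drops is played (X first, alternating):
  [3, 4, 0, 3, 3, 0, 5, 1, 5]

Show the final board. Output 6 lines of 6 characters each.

Answer: ......
......
......
...X..
O..O.X
XO.XOX

Derivation:
Move 1: X drops in col 3, lands at row 5
Move 2: O drops in col 4, lands at row 5
Move 3: X drops in col 0, lands at row 5
Move 4: O drops in col 3, lands at row 4
Move 5: X drops in col 3, lands at row 3
Move 6: O drops in col 0, lands at row 4
Move 7: X drops in col 5, lands at row 5
Move 8: O drops in col 1, lands at row 5
Move 9: X drops in col 5, lands at row 4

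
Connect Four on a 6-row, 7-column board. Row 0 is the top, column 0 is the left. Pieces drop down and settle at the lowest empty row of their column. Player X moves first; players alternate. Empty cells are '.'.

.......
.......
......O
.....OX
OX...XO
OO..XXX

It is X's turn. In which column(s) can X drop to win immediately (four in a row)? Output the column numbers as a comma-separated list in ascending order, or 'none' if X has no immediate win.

Answer: 3

Derivation:
col 0: drop X → no win
col 1: drop X → no win
col 2: drop X → no win
col 3: drop X → WIN!
col 4: drop X → no win
col 5: drop X → no win
col 6: drop X → no win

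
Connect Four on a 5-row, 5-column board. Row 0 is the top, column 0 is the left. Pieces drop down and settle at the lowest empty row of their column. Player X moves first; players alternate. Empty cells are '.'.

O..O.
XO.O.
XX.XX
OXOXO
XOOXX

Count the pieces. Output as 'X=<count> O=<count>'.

X=10 O=9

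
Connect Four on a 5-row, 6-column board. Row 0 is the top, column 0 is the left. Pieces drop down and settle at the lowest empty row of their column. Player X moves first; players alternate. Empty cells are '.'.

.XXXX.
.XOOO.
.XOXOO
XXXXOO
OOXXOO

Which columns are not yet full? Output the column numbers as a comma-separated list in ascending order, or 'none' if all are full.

col 0: top cell = '.' → open
col 1: top cell = 'X' → FULL
col 2: top cell = 'X' → FULL
col 3: top cell = 'X' → FULL
col 4: top cell = 'X' → FULL
col 5: top cell = '.' → open

Answer: 0,5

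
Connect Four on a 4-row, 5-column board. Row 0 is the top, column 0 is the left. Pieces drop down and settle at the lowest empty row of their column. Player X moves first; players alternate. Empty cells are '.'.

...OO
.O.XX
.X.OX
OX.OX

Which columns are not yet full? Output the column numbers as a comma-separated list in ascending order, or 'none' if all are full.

col 0: top cell = '.' → open
col 1: top cell = '.' → open
col 2: top cell = '.' → open
col 3: top cell = 'O' → FULL
col 4: top cell = 'O' → FULL

Answer: 0,1,2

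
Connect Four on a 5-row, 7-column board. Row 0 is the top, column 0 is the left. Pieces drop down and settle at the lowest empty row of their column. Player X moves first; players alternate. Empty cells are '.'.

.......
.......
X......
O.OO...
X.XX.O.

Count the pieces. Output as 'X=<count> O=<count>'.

X=4 O=4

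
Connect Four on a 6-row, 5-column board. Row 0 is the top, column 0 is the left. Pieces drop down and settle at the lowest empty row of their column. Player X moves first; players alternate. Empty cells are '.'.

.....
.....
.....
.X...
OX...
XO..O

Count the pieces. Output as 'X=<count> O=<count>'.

X=3 O=3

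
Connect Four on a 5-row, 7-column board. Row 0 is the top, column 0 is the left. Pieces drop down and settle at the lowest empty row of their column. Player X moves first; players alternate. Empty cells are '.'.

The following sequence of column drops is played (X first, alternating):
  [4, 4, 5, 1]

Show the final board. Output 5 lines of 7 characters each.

Move 1: X drops in col 4, lands at row 4
Move 2: O drops in col 4, lands at row 3
Move 3: X drops in col 5, lands at row 4
Move 4: O drops in col 1, lands at row 4

Answer: .......
.......
.......
....O..
.O..XX.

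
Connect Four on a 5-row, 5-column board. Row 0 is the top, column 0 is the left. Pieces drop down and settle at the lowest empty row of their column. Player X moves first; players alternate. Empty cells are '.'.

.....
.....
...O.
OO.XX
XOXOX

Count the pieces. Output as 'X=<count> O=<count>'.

X=5 O=5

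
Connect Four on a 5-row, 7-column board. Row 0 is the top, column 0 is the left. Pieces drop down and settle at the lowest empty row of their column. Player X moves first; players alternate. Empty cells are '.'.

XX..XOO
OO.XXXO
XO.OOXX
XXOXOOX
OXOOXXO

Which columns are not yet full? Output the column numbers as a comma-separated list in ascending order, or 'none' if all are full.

col 0: top cell = 'X' → FULL
col 1: top cell = 'X' → FULL
col 2: top cell = '.' → open
col 3: top cell = '.' → open
col 4: top cell = 'X' → FULL
col 5: top cell = 'O' → FULL
col 6: top cell = 'O' → FULL

Answer: 2,3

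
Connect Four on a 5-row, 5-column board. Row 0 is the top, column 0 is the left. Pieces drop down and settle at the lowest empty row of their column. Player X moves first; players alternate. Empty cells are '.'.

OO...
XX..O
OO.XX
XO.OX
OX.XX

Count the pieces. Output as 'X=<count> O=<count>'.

X=9 O=8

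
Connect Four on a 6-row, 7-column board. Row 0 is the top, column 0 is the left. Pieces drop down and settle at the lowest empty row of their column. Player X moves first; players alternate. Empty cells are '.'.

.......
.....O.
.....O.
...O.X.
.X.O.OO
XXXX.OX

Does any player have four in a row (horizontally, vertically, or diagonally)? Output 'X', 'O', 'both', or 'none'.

X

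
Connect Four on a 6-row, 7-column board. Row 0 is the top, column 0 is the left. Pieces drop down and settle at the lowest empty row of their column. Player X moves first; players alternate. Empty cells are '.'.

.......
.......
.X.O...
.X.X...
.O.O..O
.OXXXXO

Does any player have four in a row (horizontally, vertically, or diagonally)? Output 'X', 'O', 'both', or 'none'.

X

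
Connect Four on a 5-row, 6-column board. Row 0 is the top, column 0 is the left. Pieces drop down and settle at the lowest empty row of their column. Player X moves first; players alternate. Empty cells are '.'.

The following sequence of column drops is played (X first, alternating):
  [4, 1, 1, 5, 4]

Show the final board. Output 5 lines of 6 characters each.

Answer: ......
......
......
.X..X.
.O..XO

Derivation:
Move 1: X drops in col 4, lands at row 4
Move 2: O drops in col 1, lands at row 4
Move 3: X drops in col 1, lands at row 3
Move 4: O drops in col 5, lands at row 4
Move 5: X drops in col 4, lands at row 3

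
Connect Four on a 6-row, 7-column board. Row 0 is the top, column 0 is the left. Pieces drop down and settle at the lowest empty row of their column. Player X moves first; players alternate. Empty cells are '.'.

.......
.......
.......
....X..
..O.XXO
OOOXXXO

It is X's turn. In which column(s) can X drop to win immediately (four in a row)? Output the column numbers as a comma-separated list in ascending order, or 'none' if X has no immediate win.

col 0: drop X → no win
col 1: drop X → no win
col 2: drop X → no win
col 3: drop X → no win
col 4: drop X → WIN!
col 5: drop X → no win
col 6: drop X → no win

Answer: 4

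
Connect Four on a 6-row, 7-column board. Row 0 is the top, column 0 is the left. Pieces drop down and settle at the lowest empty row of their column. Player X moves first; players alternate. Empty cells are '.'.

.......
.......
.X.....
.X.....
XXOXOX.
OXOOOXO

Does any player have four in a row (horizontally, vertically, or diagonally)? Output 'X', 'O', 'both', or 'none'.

X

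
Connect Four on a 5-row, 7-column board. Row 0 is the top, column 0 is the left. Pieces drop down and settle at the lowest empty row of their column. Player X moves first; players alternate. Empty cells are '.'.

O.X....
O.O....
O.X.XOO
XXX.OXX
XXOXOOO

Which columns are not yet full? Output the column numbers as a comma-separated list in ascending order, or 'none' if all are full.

col 0: top cell = 'O' → FULL
col 1: top cell = '.' → open
col 2: top cell = 'X' → FULL
col 3: top cell = '.' → open
col 4: top cell = '.' → open
col 5: top cell = '.' → open
col 6: top cell = '.' → open

Answer: 1,3,4,5,6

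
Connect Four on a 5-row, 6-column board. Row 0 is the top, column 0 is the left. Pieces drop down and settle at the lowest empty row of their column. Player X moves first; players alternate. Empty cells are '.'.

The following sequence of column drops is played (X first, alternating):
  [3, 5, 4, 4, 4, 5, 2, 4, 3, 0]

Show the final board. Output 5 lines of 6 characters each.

Move 1: X drops in col 3, lands at row 4
Move 2: O drops in col 5, lands at row 4
Move 3: X drops in col 4, lands at row 4
Move 4: O drops in col 4, lands at row 3
Move 5: X drops in col 4, lands at row 2
Move 6: O drops in col 5, lands at row 3
Move 7: X drops in col 2, lands at row 4
Move 8: O drops in col 4, lands at row 1
Move 9: X drops in col 3, lands at row 3
Move 10: O drops in col 0, lands at row 4

Answer: ......
....O.
....X.
...XOO
O.XXXO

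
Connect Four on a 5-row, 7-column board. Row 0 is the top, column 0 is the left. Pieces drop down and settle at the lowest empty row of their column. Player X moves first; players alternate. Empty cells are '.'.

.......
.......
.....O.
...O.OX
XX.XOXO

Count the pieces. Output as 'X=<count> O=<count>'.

X=5 O=5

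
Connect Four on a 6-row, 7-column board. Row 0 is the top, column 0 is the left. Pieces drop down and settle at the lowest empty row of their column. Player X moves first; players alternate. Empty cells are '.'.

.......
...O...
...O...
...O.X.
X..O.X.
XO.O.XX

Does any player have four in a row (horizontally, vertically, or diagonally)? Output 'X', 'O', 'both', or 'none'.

O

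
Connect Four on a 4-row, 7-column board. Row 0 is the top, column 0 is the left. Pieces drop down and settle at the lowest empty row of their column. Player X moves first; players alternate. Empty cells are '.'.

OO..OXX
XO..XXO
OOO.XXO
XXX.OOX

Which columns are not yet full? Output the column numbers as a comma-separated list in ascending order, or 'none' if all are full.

col 0: top cell = 'O' → FULL
col 1: top cell = 'O' → FULL
col 2: top cell = '.' → open
col 3: top cell = '.' → open
col 4: top cell = 'O' → FULL
col 5: top cell = 'X' → FULL
col 6: top cell = 'X' → FULL

Answer: 2,3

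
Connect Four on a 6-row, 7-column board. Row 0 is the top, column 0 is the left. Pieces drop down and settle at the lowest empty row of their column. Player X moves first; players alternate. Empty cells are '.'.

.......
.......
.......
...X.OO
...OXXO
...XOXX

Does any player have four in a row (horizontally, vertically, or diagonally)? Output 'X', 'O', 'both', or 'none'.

none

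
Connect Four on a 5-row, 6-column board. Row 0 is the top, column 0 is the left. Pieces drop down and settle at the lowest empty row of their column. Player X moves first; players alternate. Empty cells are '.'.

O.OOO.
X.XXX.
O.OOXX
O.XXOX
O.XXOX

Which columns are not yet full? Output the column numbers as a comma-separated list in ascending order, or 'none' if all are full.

col 0: top cell = 'O' → FULL
col 1: top cell = '.' → open
col 2: top cell = 'O' → FULL
col 3: top cell = 'O' → FULL
col 4: top cell = 'O' → FULL
col 5: top cell = '.' → open

Answer: 1,5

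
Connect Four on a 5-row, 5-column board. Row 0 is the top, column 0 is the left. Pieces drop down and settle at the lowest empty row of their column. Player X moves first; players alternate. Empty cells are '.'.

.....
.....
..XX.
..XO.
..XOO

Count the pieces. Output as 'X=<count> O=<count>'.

X=4 O=3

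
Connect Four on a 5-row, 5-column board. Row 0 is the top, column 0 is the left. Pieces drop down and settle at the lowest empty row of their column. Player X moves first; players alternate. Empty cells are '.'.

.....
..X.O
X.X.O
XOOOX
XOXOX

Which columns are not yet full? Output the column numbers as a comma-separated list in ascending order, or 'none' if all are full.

col 0: top cell = '.' → open
col 1: top cell = '.' → open
col 2: top cell = '.' → open
col 3: top cell = '.' → open
col 4: top cell = '.' → open

Answer: 0,1,2,3,4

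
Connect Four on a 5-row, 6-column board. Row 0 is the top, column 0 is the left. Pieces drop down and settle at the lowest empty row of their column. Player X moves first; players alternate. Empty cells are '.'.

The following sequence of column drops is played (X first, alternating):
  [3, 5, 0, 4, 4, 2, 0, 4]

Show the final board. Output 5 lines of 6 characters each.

Move 1: X drops in col 3, lands at row 4
Move 2: O drops in col 5, lands at row 4
Move 3: X drops in col 0, lands at row 4
Move 4: O drops in col 4, lands at row 4
Move 5: X drops in col 4, lands at row 3
Move 6: O drops in col 2, lands at row 4
Move 7: X drops in col 0, lands at row 3
Move 8: O drops in col 4, lands at row 2

Answer: ......
......
....O.
X...X.
X.OXOO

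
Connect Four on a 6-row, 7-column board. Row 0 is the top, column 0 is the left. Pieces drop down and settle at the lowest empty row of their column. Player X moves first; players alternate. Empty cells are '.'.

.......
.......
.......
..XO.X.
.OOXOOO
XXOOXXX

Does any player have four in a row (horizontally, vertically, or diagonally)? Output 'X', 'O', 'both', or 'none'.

none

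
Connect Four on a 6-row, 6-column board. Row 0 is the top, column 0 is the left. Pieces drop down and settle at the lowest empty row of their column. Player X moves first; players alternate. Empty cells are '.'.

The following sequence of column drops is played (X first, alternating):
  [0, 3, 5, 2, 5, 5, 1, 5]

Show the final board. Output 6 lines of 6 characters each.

Answer: ......
......
.....O
.....O
.....X
XXOO.X

Derivation:
Move 1: X drops in col 0, lands at row 5
Move 2: O drops in col 3, lands at row 5
Move 3: X drops in col 5, lands at row 5
Move 4: O drops in col 2, lands at row 5
Move 5: X drops in col 5, lands at row 4
Move 6: O drops in col 5, lands at row 3
Move 7: X drops in col 1, lands at row 5
Move 8: O drops in col 5, lands at row 2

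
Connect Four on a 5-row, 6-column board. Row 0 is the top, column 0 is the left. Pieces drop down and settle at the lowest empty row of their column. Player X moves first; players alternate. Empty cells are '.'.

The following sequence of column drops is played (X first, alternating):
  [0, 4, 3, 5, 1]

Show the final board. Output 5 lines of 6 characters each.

Move 1: X drops in col 0, lands at row 4
Move 2: O drops in col 4, lands at row 4
Move 3: X drops in col 3, lands at row 4
Move 4: O drops in col 5, lands at row 4
Move 5: X drops in col 1, lands at row 4

Answer: ......
......
......
......
XX.XOO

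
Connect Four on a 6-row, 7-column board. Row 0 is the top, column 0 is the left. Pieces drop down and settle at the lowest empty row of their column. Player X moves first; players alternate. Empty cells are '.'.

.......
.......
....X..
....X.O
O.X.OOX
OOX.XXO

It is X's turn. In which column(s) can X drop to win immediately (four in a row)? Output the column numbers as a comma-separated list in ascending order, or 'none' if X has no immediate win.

col 0: drop X → no win
col 1: drop X → no win
col 2: drop X → no win
col 3: drop X → WIN!
col 4: drop X → no win
col 5: drop X → no win
col 6: drop X → no win

Answer: 3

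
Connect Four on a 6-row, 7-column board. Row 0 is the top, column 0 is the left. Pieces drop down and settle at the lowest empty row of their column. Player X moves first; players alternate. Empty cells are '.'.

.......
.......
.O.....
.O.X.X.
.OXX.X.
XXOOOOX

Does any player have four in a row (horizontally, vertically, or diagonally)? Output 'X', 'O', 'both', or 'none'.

O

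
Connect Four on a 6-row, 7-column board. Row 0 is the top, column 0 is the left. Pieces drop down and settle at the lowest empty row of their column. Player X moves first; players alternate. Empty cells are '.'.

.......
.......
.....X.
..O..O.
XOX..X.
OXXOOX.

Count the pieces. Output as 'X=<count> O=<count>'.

X=7 O=6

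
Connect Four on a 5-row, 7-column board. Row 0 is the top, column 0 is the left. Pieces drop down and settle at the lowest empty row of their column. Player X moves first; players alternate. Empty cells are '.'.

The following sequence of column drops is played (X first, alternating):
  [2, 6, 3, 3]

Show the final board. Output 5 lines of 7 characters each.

Move 1: X drops in col 2, lands at row 4
Move 2: O drops in col 6, lands at row 4
Move 3: X drops in col 3, lands at row 4
Move 4: O drops in col 3, lands at row 3

Answer: .......
.......
.......
...O...
..XX..O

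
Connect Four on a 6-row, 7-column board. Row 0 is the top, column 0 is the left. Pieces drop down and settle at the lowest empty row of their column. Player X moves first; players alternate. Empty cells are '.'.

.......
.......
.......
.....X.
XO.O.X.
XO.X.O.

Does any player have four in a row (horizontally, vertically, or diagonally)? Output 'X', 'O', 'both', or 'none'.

none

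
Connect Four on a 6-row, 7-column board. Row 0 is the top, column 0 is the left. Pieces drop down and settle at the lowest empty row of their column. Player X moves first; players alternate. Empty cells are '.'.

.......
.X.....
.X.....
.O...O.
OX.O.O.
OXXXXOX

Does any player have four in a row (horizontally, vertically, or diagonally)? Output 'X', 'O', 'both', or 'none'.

X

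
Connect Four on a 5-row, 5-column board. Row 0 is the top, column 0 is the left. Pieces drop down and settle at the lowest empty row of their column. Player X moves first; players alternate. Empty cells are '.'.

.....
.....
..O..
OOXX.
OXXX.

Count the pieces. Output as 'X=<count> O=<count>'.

X=5 O=4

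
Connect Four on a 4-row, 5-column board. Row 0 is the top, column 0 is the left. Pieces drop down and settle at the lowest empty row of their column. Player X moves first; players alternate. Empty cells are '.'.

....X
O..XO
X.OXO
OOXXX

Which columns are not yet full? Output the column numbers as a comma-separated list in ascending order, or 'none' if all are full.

Answer: 0,1,2,3

Derivation:
col 0: top cell = '.' → open
col 1: top cell = '.' → open
col 2: top cell = '.' → open
col 3: top cell = '.' → open
col 4: top cell = 'X' → FULL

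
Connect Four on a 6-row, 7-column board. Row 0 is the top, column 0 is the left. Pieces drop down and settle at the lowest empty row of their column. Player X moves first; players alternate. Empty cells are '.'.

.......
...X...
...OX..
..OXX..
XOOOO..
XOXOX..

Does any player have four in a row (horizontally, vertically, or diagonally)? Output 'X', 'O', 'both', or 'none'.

O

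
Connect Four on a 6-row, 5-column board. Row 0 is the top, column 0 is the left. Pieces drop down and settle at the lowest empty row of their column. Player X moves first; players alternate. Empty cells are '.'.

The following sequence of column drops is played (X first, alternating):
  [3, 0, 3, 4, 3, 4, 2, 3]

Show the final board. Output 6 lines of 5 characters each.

Move 1: X drops in col 3, lands at row 5
Move 2: O drops in col 0, lands at row 5
Move 3: X drops in col 3, lands at row 4
Move 4: O drops in col 4, lands at row 5
Move 5: X drops in col 3, lands at row 3
Move 6: O drops in col 4, lands at row 4
Move 7: X drops in col 2, lands at row 5
Move 8: O drops in col 3, lands at row 2

Answer: .....
.....
...O.
...X.
...XO
O.XXO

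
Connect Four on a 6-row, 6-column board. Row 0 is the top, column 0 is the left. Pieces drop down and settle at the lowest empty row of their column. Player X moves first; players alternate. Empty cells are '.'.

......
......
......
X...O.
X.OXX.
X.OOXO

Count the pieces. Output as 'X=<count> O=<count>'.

X=6 O=5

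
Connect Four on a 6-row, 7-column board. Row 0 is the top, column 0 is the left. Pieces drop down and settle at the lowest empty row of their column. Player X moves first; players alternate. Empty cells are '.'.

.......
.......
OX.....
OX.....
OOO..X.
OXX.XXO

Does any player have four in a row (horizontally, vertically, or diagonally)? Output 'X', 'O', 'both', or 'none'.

O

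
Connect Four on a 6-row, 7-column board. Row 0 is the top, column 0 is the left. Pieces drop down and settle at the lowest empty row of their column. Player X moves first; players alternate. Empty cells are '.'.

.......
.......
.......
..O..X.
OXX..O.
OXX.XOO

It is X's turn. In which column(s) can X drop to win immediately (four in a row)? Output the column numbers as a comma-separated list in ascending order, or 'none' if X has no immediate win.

Answer: 3

Derivation:
col 0: drop X → no win
col 1: drop X → no win
col 2: drop X → no win
col 3: drop X → WIN!
col 4: drop X → no win
col 5: drop X → no win
col 6: drop X → no win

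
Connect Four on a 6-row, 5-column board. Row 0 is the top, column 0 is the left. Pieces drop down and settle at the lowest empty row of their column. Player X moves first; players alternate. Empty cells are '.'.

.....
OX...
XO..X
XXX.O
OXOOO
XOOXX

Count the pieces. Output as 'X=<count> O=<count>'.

X=10 O=9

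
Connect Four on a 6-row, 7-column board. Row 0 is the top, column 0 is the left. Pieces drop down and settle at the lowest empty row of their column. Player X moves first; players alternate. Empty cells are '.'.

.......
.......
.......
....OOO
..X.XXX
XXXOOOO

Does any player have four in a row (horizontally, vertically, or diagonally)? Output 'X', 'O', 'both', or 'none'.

O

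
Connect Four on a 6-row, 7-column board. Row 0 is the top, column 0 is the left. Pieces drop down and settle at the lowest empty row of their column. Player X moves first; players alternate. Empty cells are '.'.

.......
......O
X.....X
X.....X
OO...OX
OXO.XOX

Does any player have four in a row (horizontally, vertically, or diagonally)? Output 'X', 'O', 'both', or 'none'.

X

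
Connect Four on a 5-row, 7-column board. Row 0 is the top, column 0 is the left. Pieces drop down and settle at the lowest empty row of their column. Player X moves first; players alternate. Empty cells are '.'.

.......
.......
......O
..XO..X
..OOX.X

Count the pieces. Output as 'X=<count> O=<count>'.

X=4 O=4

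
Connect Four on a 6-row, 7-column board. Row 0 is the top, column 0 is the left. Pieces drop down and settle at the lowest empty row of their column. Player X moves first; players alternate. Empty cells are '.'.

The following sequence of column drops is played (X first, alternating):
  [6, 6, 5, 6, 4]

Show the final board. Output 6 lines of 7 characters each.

Move 1: X drops in col 6, lands at row 5
Move 2: O drops in col 6, lands at row 4
Move 3: X drops in col 5, lands at row 5
Move 4: O drops in col 6, lands at row 3
Move 5: X drops in col 4, lands at row 5

Answer: .......
.......
.......
......O
......O
....XXX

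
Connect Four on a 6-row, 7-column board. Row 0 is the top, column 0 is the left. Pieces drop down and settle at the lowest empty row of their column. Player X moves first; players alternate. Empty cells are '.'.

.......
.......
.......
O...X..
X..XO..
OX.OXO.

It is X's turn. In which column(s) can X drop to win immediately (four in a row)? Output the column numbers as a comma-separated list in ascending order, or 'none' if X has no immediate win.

Answer: none

Derivation:
col 0: drop X → no win
col 1: drop X → no win
col 2: drop X → no win
col 3: drop X → no win
col 4: drop X → no win
col 5: drop X → no win
col 6: drop X → no win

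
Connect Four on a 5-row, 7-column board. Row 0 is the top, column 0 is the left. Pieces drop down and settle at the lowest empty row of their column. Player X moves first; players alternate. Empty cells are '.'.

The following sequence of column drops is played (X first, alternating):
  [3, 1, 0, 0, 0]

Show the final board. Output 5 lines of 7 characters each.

Answer: .......
.......
X......
O......
XO.X...

Derivation:
Move 1: X drops in col 3, lands at row 4
Move 2: O drops in col 1, lands at row 4
Move 3: X drops in col 0, lands at row 4
Move 4: O drops in col 0, lands at row 3
Move 5: X drops in col 0, lands at row 2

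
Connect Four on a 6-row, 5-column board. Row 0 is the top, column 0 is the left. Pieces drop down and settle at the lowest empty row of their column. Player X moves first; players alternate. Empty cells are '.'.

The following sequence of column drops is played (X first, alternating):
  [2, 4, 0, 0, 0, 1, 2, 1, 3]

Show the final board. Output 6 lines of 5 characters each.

Move 1: X drops in col 2, lands at row 5
Move 2: O drops in col 4, lands at row 5
Move 3: X drops in col 0, lands at row 5
Move 4: O drops in col 0, lands at row 4
Move 5: X drops in col 0, lands at row 3
Move 6: O drops in col 1, lands at row 5
Move 7: X drops in col 2, lands at row 4
Move 8: O drops in col 1, lands at row 4
Move 9: X drops in col 3, lands at row 5

Answer: .....
.....
.....
X....
OOX..
XOXXO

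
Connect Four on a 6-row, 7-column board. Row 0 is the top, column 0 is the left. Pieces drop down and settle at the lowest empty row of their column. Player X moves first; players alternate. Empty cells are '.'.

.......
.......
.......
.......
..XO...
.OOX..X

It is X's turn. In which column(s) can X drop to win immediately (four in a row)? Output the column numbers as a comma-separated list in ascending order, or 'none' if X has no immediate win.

Answer: none

Derivation:
col 0: drop X → no win
col 1: drop X → no win
col 2: drop X → no win
col 3: drop X → no win
col 4: drop X → no win
col 5: drop X → no win
col 6: drop X → no win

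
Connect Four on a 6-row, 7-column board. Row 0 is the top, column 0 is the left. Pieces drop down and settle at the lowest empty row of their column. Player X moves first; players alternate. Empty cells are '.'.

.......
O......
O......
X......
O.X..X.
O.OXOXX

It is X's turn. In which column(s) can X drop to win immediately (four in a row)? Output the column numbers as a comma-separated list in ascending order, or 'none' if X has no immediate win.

col 0: drop X → no win
col 1: drop X → no win
col 2: drop X → no win
col 3: drop X → no win
col 4: drop X → no win
col 5: drop X → no win
col 6: drop X → no win

Answer: none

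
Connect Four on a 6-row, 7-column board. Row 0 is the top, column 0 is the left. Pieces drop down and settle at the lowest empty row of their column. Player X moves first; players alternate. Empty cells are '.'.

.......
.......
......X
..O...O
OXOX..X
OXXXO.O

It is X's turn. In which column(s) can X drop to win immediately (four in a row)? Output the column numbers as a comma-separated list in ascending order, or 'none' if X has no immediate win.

Answer: none

Derivation:
col 0: drop X → no win
col 1: drop X → no win
col 2: drop X → no win
col 3: drop X → no win
col 4: drop X → no win
col 5: drop X → no win
col 6: drop X → no win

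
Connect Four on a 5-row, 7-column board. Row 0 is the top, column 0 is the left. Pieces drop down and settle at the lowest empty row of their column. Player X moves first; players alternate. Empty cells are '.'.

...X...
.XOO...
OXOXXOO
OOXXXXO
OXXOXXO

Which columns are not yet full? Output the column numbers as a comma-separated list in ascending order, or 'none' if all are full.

Answer: 0,1,2,4,5,6

Derivation:
col 0: top cell = '.' → open
col 1: top cell = '.' → open
col 2: top cell = '.' → open
col 3: top cell = 'X' → FULL
col 4: top cell = '.' → open
col 5: top cell = '.' → open
col 6: top cell = '.' → open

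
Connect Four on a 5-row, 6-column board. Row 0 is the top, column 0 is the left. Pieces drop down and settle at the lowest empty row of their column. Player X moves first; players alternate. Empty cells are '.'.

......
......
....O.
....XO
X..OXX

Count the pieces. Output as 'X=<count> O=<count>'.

X=4 O=3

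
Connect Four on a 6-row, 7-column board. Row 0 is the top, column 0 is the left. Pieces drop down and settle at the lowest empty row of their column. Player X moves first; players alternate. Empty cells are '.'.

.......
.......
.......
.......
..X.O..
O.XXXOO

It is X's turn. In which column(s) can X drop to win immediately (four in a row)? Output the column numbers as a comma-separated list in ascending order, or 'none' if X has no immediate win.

col 0: drop X → no win
col 1: drop X → WIN!
col 2: drop X → no win
col 3: drop X → no win
col 4: drop X → no win
col 5: drop X → no win
col 6: drop X → no win

Answer: 1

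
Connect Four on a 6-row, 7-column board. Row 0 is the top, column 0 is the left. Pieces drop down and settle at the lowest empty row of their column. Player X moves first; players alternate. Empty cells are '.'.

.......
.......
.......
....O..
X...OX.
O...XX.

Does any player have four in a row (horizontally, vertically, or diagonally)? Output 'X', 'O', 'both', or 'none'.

none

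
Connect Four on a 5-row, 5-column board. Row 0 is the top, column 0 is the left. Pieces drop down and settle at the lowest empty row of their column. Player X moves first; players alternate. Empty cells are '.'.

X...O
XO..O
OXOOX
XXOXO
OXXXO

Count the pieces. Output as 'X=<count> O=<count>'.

X=10 O=10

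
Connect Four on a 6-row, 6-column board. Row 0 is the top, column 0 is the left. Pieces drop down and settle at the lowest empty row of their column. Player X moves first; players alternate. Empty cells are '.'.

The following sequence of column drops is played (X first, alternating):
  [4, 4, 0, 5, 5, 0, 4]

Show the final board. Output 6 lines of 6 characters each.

Move 1: X drops in col 4, lands at row 5
Move 2: O drops in col 4, lands at row 4
Move 3: X drops in col 0, lands at row 5
Move 4: O drops in col 5, lands at row 5
Move 5: X drops in col 5, lands at row 4
Move 6: O drops in col 0, lands at row 4
Move 7: X drops in col 4, lands at row 3

Answer: ......
......
......
....X.
O...OX
X...XO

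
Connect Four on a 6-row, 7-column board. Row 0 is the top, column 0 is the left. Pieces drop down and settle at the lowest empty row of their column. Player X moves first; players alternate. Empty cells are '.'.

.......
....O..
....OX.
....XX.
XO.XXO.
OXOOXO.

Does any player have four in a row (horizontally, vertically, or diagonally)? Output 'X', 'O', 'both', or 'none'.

none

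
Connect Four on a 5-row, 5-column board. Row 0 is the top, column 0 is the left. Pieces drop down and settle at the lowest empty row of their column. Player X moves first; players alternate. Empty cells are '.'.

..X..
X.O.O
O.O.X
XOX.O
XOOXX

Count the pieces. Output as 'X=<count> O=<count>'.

X=8 O=8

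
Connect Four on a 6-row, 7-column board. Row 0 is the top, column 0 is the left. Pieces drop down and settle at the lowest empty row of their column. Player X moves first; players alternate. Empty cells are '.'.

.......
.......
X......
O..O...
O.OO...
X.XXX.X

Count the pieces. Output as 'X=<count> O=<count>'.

X=6 O=5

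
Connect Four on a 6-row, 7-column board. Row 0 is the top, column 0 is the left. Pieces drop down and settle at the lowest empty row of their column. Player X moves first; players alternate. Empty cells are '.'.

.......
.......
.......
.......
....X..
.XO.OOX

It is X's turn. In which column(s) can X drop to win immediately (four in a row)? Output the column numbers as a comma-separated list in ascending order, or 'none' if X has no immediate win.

Answer: none

Derivation:
col 0: drop X → no win
col 1: drop X → no win
col 2: drop X → no win
col 3: drop X → no win
col 4: drop X → no win
col 5: drop X → no win
col 6: drop X → no win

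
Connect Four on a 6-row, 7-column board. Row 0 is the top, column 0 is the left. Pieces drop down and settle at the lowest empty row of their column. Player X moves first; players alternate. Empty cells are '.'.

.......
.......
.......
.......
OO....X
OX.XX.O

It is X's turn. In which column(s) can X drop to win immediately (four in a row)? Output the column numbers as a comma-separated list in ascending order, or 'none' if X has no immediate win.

col 0: drop X → no win
col 1: drop X → no win
col 2: drop X → WIN!
col 3: drop X → no win
col 4: drop X → no win
col 5: drop X → no win
col 6: drop X → no win

Answer: 2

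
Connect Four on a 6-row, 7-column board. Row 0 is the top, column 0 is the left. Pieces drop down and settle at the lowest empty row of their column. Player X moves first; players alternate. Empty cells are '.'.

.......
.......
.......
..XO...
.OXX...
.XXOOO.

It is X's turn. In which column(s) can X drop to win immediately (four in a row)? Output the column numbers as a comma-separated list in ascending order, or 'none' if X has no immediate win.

col 0: drop X → no win
col 1: drop X → no win
col 2: drop X → WIN!
col 3: drop X → no win
col 4: drop X → no win
col 5: drop X → no win
col 6: drop X → no win

Answer: 2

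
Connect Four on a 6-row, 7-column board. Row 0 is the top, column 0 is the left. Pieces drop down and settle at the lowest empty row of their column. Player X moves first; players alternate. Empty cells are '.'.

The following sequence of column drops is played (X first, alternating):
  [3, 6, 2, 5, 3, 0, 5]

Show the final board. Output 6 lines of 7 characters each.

Move 1: X drops in col 3, lands at row 5
Move 2: O drops in col 6, lands at row 5
Move 3: X drops in col 2, lands at row 5
Move 4: O drops in col 5, lands at row 5
Move 5: X drops in col 3, lands at row 4
Move 6: O drops in col 0, lands at row 5
Move 7: X drops in col 5, lands at row 4

Answer: .......
.......
.......
.......
...X.X.
O.XX.OO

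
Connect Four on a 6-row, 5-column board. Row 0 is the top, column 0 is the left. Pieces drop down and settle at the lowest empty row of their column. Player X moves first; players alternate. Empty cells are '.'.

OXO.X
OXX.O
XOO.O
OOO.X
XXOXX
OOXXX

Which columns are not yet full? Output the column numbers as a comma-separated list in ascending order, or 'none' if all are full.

col 0: top cell = 'O' → FULL
col 1: top cell = 'X' → FULL
col 2: top cell = 'O' → FULL
col 3: top cell = '.' → open
col 4: top cell = 'X' → FULL

Answer: 3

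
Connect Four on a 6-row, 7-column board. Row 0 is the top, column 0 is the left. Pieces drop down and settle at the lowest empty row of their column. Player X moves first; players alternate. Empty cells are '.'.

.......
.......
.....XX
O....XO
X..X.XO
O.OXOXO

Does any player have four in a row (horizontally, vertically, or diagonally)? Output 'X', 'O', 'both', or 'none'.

X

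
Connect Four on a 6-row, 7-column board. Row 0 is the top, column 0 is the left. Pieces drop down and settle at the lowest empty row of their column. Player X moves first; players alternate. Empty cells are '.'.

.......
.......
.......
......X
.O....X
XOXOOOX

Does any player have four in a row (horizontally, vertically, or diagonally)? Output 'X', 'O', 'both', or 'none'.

none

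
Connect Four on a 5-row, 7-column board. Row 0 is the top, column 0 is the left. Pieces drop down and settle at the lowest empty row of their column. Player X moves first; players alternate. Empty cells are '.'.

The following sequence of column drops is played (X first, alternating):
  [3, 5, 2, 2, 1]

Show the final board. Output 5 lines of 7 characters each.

Move 1: X drops in col 3, lands at row 4
Move 2: O drops in col 5, lands at row 4
Move 3: X drops in col 2, lands at row 4
Move 4: O drops in col 2, lands at row 3
Move 5: X drops in col 1, lands at row 4

Answer: .......
.......
.......
..O....
.XXX.O.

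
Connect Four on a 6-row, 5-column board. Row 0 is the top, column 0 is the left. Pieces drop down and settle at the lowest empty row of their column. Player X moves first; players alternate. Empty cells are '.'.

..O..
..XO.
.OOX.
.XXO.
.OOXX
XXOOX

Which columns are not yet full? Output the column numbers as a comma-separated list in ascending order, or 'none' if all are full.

Answer: 0,1,3,4

Derivation:
col 0: top cell = '.' → open
col 1: top cell = '.' → open
col 2: top cell = 'O' → FULL
col 3: top cell = '.' → open
col 4: top cell = '.' → open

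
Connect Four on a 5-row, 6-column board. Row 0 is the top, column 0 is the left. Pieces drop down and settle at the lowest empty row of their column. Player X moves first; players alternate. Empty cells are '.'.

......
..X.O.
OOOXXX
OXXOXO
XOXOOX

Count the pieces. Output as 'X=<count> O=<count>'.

X=10 O=10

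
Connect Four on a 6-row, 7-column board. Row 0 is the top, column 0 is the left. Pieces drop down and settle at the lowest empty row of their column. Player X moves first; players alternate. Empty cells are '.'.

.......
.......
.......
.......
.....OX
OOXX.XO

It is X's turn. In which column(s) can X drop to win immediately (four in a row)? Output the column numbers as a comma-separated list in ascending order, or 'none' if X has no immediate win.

col 0: drop X → no win
col 1: drop X → no win
col 2: drop X → no win
col 3: drop X → no win
col 4: drop X → WIN!
col 5: drop X → no win
col 6: drop X → no win

Answer: 4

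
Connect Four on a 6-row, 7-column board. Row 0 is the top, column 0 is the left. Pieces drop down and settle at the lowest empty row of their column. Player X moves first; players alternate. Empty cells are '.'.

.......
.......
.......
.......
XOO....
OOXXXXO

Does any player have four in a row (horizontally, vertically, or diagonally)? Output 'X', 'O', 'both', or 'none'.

X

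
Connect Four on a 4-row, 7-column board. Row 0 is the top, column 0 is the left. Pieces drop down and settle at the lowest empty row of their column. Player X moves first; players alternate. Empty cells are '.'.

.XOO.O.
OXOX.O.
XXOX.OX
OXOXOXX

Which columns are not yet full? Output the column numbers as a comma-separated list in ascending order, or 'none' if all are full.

col 0: top cell = '.' → open
col 1: top cell = 'X' → FULL
col 2: top cell = 'O' → FULL
col 3: top cell = 'O' → FULL
col 4: top cell = '.' → open
col 5: top cell = 'O' → FULL
col 6: top cell = '.' → open

Answer: 0,4,6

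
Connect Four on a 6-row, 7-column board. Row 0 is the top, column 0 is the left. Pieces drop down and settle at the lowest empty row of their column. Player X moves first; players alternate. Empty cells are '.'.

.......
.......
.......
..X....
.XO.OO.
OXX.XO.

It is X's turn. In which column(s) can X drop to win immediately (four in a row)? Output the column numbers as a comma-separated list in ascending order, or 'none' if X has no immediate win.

col 0: drop X → no win
col 1: drop X → no win
col 2: drop X → no win
col 3: drop X → WIN!
col 4: drop X → no win
col 5: drop X → no win
col 6: drop X → no win

Answer: 3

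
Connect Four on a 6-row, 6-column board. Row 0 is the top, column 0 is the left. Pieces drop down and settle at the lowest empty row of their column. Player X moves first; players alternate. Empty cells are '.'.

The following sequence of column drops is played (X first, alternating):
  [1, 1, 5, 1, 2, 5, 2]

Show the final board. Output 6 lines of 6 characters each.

Answer: ......
......
......
.O....
.OX..O
.XX..X

Derivation:
Move 1: X drops in col 1, lands at row 5
Move 2: O drops in col 1, lands at row 4
Move 3: X drops in col 5, lands at row 5
Move 4: O drops in col 1, lands at row 3
Move 5: X drops in col 2, lands at row 5
Move 6: O drops in col 5, lands at row 4
Move 7: X drops in col 2, lands at row 4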